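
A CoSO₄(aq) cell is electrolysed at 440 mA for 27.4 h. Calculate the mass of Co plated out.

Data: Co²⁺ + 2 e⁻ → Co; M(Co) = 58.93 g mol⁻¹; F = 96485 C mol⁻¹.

13.3 g

Q = I·t = 0.4400 A × 98640 s = 43400 C.
n(e⁻) = Q/F = 43400 / 96485 = 0.4498 mol.
Co²⁺ + 2 e⁻ → Co, so n(Co) = n(e⁻)/2 = 0.2249 mol.
m = n·M = 0.2249 × 58.93 = 13.3 g.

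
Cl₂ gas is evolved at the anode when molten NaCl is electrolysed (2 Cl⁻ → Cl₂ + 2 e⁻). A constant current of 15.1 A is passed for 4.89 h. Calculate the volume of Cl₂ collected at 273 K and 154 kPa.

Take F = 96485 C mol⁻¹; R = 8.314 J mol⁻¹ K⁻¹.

20.3 L

Q = I·t = 15.10 A × 17604 s = 265800 C.
n(e⁻) = Q/F = 265800 / 96485 = 2.755 mol.
2 electrons are transferred per Cl₂ molecule, so n(Cl₂) = 2.755 / 2 = 1.378 mol.
V = nRT/P = (1.378 × 8.314 × 273) / (154 × 10³ Pa) = 0.0203 m³ = 20.3 L.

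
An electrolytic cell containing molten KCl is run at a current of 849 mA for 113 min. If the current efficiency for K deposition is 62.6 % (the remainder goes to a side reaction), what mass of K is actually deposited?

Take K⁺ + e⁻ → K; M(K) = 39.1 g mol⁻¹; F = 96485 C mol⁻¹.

1.46 g

Q = I·t = 0.8490 × 6780.0 = 5756 C.
n(e⁻) = 5756/96485 = 0.05966 mol; theoretically n(K) = 0.05966/1 = 0.05966 mol, m_theo = 2.333 g.
At 62.6 % efficiency, m_actual = 0.626 × 2.333 = 1.46 g.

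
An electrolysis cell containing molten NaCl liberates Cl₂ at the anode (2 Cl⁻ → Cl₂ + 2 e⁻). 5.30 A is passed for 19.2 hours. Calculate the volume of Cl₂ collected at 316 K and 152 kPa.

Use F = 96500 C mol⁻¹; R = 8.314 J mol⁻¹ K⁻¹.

Q = I·t = 5.300 A × 69120 s = 366300 C.
n(e⁻) = Q/F = 366300 / 96500 = 3.796 mol.
2 electrons are transferred per Cl₂ molecule, so n(Cl₂) = 3.796 / 2 = 1.898 mol.
V = nRT/P = (1.898 × 8.314 × 316) / (152 × 10³ Pa) = 0.0328 m³ = 32.8 L.

32.8 L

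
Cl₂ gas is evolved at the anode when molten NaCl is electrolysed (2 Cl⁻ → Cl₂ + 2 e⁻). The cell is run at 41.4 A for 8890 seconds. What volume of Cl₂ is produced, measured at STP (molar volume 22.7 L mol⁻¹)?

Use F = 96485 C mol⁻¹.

43.3 L

Q = I·t = 41.40 A × 8890.0 s = 368000 C.
n(e⁻) = Q/F = 368000 / 96485 = 3.815 mol.
2 electrons are transferred per Cl₂ molecule, so n(Cl₂) = 3.815 / 2 = 1.907 mol.
V = n × V_m = 1.907 × 22.7 = 43.3 L.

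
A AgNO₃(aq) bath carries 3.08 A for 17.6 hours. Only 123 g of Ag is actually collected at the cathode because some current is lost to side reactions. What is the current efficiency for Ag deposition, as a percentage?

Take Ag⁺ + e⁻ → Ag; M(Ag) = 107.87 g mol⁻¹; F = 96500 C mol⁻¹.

56.4 %

Q = I·t = 3.080 × 63360 = 195100 C; n(e⁻) = 195100/96500 = 2.022 mol.
Theoretical n(Ag) = n(e⁻)/1 = 2.022 mol, i.e. m_theo = 2.022 × 107.87 = 218.1 g.
Efficiency = m_actual / m_theo = 123 / 218.1 = 56.4 %.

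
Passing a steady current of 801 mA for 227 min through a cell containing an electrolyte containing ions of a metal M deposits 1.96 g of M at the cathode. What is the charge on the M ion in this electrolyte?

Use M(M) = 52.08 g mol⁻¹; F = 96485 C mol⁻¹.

+3

Q = I·t = 0.8010 A × 13620 s = 10910 C, so n(e⁻) = 10910/96485 = 0.1131 mol.
n(M) deposited = 1.96 / 52.08 = 0.03763 mol.
Electrons per atom = n(e⁻)/n(M) = 0.1131 / 0.03763 = 3.00 ≈ 3, so the ion is M³⁺.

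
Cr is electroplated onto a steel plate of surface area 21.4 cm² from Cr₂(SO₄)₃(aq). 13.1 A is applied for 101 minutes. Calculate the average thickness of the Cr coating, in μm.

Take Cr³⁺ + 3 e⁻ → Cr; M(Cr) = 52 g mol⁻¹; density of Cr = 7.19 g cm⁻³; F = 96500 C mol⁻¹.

Q = I·t = 13.10 × 6060.0 = 79390 C; n(e⁻) = 0.8227 mol.
n(Cr) = n(e⁻)/3 = 0.2742 mol, so m = 0.2742 × 52 = 14.26 g.
Volume = m/ρ = 14.26 / 7.19 = 1.983 cm³.
Thickness = V/A = 1.983 / 21.4 = 0.0927 cm = 927 μm.

927 μm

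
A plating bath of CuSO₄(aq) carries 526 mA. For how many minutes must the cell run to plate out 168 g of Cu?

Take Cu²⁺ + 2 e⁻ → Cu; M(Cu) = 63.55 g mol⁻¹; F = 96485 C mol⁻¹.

16200 min

n(Cu) = m/M = 168 / 63.55 = 2.644 mol.
Each Cu atom requires 2 electrons, so n(e⁻) = 2 × 2.644 = 5.287 mol.
Q = n(e⁻)·F = 5.287 × 96485 = 510100 C.
t = Q/I = 510100 / 0.5260 A = 969800 s = 16200 min.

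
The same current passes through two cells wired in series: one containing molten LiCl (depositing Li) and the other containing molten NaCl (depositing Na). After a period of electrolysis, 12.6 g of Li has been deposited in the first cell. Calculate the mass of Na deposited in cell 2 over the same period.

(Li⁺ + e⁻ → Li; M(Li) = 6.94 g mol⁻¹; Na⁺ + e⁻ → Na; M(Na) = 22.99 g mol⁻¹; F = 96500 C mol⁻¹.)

n(Li) = 12.6 / 6.94 = 1.816 mol.
Since Li⁺ + e⁻ → Li, n(e⁻) passed = 1 × 1.816 = 1.816 mol.
Cells in series carry the same charge, so the same 1.816 mol of electrons passes through cell 2.
Na⁺ + e⁻ → Na, so n(Na) = 1.816 / 1 = 1.816 mol.
m(Na) = 1.816 × 22.99 = 41.7 g.

41.7 g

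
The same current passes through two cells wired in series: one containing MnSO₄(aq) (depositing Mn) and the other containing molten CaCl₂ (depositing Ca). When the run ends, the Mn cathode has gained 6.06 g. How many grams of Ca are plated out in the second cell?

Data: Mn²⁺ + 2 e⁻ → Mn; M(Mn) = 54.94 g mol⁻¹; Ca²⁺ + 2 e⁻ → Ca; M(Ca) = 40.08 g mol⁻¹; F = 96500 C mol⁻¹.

4.42 g

n(Mn) = 6.06 / 54.94 = 0.1103 mol.
Since Mn²⁺ + 2 e⁻ → Mn, n(e⁻) passed = 2 × 0.1103 = 0.2206 mol.
Cells in series carry the same charge, so the same 0.2206 mol of electrons passes through cell 2.
Ca²⁺ + 2 e⁻ → Ca, so n(Ca) = 0.2206 / 2 = 0.1103 mol.
m(Ca) = 0.1103 × 40.08 = 4.42 g.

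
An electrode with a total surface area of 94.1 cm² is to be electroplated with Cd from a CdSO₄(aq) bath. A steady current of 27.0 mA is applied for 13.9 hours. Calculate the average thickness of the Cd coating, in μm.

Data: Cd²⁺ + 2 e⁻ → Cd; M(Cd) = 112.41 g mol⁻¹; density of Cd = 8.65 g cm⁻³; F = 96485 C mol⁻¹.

9.67 μm

Q = I·t = 0.02700 × 50040 = 1351 C; n(e⁻) = 0.01400 mol.
n(Cd) = n(e⁻)/2 = 0.007002 mol, so m = 0.007002 × 112.41 = 0.7870 g.
Volume = m/ρ = 0.7870 / 8.65 = 0.09099 cm³.
Thickness = V/A = 0.09099 / 94.1 = 9.67 × 10⁻⁴ cm = 9.67 μm.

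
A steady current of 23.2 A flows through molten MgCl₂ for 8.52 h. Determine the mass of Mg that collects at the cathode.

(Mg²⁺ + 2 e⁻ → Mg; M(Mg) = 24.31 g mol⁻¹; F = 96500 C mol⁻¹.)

Q = I·t = 23.20 A × 30672 s = 711600 C.
n(e⁻) = Q/F = 711600 / 96500 = 7.374 mol.
Mg²⁺ + 2 e⁻ → Mg, so n(Mg) = n(e⁻)/2 = 3.687 mol.
m = n·M = 3.687 × 24.31 = 89.6 g.

89.6 g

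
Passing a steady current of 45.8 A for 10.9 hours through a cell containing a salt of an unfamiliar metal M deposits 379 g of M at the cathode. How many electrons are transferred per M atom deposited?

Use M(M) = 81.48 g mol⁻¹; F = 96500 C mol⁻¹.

4

Q = I·t = 45.80 A × 39240 s = 1797000 C, so n(e⁻) = 1797000/96500 = 18.62 mol.
n(M) deposited = 379 / 81.48 = 4.651 mol.
Electrons per atom = n(e⁻)/n(M) = 18.62 / 4.651 = 4.00 ≈ 4, so the ion is M⁴⁺.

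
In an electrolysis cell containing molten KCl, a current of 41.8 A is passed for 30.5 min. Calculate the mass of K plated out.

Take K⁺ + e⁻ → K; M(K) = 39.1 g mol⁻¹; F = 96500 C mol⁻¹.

Q = I·t = 41.80 A × 1830.0 s = 76490 C.
n(e⁻) = Q/F = 76490 / 96500 = 0.7927 mol.
K⁺ + e⁻ → K, so n(K) = n(e⁻)/1 = 0.7927 mol.
m = n·M = 0.7927 × 39.1 = 31.0 g.

31.0 g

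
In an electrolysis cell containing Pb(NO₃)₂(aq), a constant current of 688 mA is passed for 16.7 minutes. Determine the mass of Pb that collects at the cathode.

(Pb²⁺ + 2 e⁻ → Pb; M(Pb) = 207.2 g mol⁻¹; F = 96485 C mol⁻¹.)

0.740 g

Q = I·t = 0.6880 A × 1002.0 s = 689.4 C.
n(e⁻) = Q/F = 689.4 / 96485 = 0.007145 mol.
Pb²⁺ + 2 e⁻ → Pb, so n(Pb) = n(e⁻)/2 = 0.003572 mol.
m = n·M = 0.003572 × 207.2 = 0.740 g.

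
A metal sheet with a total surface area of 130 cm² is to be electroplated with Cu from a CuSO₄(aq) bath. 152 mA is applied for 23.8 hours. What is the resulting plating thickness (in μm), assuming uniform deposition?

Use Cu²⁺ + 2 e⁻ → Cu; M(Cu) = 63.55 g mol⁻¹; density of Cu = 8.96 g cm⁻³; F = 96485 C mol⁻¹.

Q = I·t = 0.1520 × 85680 = 13020 C; n(e⁻) = 0.1350 mol.
n(Cu) = n(e⁻)/2 = 0.06749 mol, so m = 0.06749 × 63.55 = 4.289 g.
Volume = m/ρ = 4.289 / 8.96 = 0.4787 cm³.
Thickness = V/A = 0.4787 / 130 = 0.00368 cm = 36.8 μm.

36.8 μm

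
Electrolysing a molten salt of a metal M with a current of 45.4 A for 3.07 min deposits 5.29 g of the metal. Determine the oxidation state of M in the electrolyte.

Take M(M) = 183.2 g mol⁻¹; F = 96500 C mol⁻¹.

Q = I·t = 45.40 A × 184.20 s = 8363 C, so n(e⁻) = 8363/96500 = 0.08666 mol.
n(M) deposited = 5.29 / 183.2 = 0.02888 mol.
Electrons per atom = n(e⁻)/n(M) = 0.08666 / 0.02888 = 3.00 ≈ 3, so the ion is M³⁺.

+3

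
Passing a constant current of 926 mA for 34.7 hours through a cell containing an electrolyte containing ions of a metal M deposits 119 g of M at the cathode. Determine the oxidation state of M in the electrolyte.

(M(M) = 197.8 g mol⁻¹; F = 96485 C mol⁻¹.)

+2

Q = I·t = 0.9260 A × 124920 s = 115700 C, so n(e⁻) = 115700/96485 = 1.199 mol.
n(M) deposited = 119 / 197.8 = 0.6016 mol.
Electrons per atom = n(e⁻)/n(M) = 1.199 / 0.6016 = 1.99 ≈ 2, so the ion is M²⁺.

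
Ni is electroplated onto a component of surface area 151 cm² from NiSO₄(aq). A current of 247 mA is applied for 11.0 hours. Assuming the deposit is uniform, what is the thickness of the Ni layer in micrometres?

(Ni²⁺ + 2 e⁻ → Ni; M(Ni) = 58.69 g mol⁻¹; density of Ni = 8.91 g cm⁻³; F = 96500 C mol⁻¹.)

22.1 μm

Q = I·t = 0.2470 × 39600 = 9781 C; n(e⁻) = 0.1014 mol.
n(Ni) = n(e⁻)/2 = 0.05068 mol, so m = 0.05068 × 58.69 = 2.974 g.
Volume = m/ρ = 2.974 / 8.91 = 0.3338 cm³.
Thickness = V/A = 0.3338 / 151 = 0.00221 cm = 22.1 μm.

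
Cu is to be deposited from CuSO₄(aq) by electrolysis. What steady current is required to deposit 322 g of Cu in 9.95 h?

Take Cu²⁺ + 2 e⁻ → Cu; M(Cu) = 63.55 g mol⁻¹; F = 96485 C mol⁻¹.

27.3 A

n(Cu) = 322 / 63.55 = 5.067 mol.
n(e⁻) = 2 × 5.067 = 10.13 mol.
Q = n(e⁻)·F = 10.13 × 96485 = 977800 C.
I = Q/t = 977800 / 35820 s = 27.3 A.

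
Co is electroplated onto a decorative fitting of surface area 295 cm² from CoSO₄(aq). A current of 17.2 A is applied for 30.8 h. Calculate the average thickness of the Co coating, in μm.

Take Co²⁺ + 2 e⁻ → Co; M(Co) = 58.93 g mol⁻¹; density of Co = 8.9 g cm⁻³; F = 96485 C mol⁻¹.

Q = I·t = 17.20 × 110880 = 1907000 C; n(e⁻) = 19.77 mol.
n(Co) = n(e⁻)/2 = 9.883 mol, so m = 9.883 × 58.93 = 582.4 g.
Volume = m/ρ = 582.4 / 8.9 = 65.44 cm³.
Thickness = V/A = 65.44 / 295 = 0.222 cm = 2220 μm.

2220 μm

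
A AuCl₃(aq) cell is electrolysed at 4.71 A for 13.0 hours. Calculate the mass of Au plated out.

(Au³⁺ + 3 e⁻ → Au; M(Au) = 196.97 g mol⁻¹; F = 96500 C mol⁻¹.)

150 g

Q = I·t = 4.710 A × 46800 s = 220400 C.
n(e⁻) = Q/F = 220400 / 96500 = 2.284 mol.
Au³⁺ + 3 e⁻ → Au, so n(Au) = n(e⁻)/3 = 0.7614 mol.
m = n·M = 0.7614 × 196.97 = 150 g.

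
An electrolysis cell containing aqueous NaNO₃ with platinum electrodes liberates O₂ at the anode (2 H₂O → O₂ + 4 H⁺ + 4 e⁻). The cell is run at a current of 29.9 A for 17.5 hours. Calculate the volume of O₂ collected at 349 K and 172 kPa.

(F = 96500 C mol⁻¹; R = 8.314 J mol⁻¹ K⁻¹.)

Q = I·t = 29.90 A × 63000 s = 1884000 C.
n(e⁻) = Q/F = 1884000 / 96500 = 19.52 mol.
4 electrons are transferred per O₂ molecule, so n(O₂) = 19.52 / 4 = 4.880 mol.
V = nRT/P = (4.880 × 8.314 × 349) / (172 × 10³ Pa) = 0.0823 m³ = 82.3 L.

82.3 L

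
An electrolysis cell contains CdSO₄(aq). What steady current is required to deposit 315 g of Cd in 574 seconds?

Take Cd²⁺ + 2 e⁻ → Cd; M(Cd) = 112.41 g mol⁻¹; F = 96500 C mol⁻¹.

n(Cd) = 315 / 112.41 = 2.802 mol.
n(e⁻) = 2 × 2.802 = 5.604 mol.
Q = n(e⁻)·F = 5.604 × 96500 = 540800 C.
I = Q/t = 540800 / 574.00 s = 942 A.

942 A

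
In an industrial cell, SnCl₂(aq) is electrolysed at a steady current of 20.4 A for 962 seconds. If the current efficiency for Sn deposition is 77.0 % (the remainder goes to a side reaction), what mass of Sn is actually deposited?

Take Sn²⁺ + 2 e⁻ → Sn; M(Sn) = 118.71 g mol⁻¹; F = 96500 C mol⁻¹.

Q = I·t = 20.40 × 962.00 = 19620 C.
n(e⁻) = 19620/96500 = 0.2034 mol; theoretically n(Sn) = 0.2034/2 = 0.1017 mol, m_theo = 12.07 g.
At 77.0 % efficiency, m_actual = 0.770 × 12.07 = 9.29 g.

9.29 g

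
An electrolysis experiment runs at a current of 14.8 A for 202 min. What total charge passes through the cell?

1.79 × 10⁵ C

Q = I·t = 14.80 A × 12120 s = 1.79 × 10⁵ C.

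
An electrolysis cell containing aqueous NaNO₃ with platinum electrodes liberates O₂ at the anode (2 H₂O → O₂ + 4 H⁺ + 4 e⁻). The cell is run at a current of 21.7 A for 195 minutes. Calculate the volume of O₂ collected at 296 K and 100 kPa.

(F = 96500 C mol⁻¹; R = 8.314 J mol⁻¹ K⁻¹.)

16.2 L

Q = I·t = 21.70 A × 11700 s = 253900 C.
n(e⁻) = Q/F = 253900 / 96500 = 2.631 mol.
4 electrons are transferred per O₂ molecule, so n(O₂) = 2.631 / 4 = 0.6577 mol.
V = nRT/P = (0.6577 × 8.314 × 296) / (100 × 10³ Pa) = 0.0162 m³ = 16.2 L.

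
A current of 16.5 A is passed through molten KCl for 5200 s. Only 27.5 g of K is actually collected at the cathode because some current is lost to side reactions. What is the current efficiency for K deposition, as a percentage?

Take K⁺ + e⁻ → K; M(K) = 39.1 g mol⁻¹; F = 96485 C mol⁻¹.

79.1 %

Q = I·t = 16.50 × 5200.0 = 85800 C; n(e⁻) = 85800/96485 = 0.8893 mol.
Theoretical n(K) = n(e⁻)/1 = 0.8893 mol, i.e. m_theo = 0.8893 × 39.1 = 34.77 g.
Efficiency = m_actual / m_theo = 27.5 / 34.77 = 79.1 %.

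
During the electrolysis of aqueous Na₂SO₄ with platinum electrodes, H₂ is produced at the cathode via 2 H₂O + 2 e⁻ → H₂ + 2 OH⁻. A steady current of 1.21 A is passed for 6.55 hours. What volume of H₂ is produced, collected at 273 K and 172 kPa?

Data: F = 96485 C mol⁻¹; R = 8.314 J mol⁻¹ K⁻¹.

1.95 L

Q = I·t = 1.210 A × 23580 s = 28530 C.
n(e⁻) = Q/F = 28530 / 96485 = 0.2957 mol.
2 electrons are transferred per H₂ molecule, so n(H₂) = 0.2957 / 2 = 0.1479 mol.
V = nRT/P = (0.1479 × 8.314 × 273) / (172 × 10³ Pa) = 0.00195 m³ = 1.95 L.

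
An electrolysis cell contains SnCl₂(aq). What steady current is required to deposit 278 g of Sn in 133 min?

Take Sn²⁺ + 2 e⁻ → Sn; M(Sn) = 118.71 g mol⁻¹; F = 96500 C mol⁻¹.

56.6 A

n(Sn) = 278 / 118.71 = 2.342 mol.
n(e⁻) = 2 × 2.342 = 4.684 mol.
Q = n(e⁻)·F = 4.684 × 96500 = 452000 C.
I = Q/t = 452000 / 7980.0 s = 56.6 A.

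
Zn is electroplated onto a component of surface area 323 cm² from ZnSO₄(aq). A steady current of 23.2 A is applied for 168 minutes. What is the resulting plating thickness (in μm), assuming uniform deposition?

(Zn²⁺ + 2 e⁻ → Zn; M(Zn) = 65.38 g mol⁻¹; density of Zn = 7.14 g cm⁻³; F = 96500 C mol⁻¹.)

344 μm

Q = I·t = 23.20 × 10080 = 233900 C; n(e⁻) = 2.423 mol.
n(Zn) = n(e⁻)/2 = 1.212 mol, so m = 1.212 × 65.38 = 79.22 g.
Volume = m/ρ = 79.22 / 7.14 = 11.10 cm³.
Thickness = V/A = 11.10 / 323 = 0.0344 cm = 344 μm.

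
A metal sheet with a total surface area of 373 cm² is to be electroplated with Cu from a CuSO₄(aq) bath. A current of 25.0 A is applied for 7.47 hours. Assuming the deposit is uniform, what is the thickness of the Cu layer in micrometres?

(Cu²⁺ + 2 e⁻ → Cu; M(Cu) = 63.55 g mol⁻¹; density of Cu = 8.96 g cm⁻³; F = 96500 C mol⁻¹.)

Q = I·t = 25.00 × 26892 = 672300 C; n(e⁻) = 6.967 mol.
n(Cu) = n(e⁻)/2 = 3.483 mol, so m = 3.483 × 63.55 = 221.4 g.
Volume = m/ρ = 221.4 / 8.96 = 24.71 cm³.
Thickness = V/A = 24.71 / 373 = 0.0662 cm = 662 μm.

662 μm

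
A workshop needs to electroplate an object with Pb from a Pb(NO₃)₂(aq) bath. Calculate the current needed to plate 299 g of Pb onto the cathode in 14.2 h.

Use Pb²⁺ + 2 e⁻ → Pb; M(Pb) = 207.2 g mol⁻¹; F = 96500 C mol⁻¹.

n(Pb) = 299 / 207.2 = 1.443 mol.
n(e⁻) = 2 × 1.443 = 2.886 mol.
Q = n(e⁻)·F = 2.886 × 96500 = 278500 C.
I = Q/t = 278500 / 51120 s = 5.45 A.

5.45 A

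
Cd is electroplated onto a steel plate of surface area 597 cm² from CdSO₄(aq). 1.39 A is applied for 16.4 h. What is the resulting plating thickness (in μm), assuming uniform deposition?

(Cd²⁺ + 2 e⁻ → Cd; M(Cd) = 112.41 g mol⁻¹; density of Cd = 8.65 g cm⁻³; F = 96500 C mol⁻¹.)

92.6 μm

Q = I·t = 1.390 × 59040 = 82070 C; n(e⁻) = 0.8504 mol.
n(Cd) = n(e⁻)/2 = 0.4252 mol, so m = 0.4252 × 112.41 = 47.80 g.
Volume = m/ρ = 47.80 / 8.65 = 5.526 cm³.
Thickness = V/A = 5.526 / 597 = 0.00926 cm = 92.6 μm.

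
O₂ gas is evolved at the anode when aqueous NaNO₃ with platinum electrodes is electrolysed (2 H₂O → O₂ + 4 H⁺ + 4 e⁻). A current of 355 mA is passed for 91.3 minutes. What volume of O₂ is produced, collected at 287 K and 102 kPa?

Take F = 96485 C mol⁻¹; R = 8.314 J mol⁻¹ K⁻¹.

Q = I·t = 0.3550 A × 5478.0 s = 1945 C.
n(e⁻) = Q/F = 1945 / 96485 = 0.02016 mol.
4 electrons are transferred per O₂ molecule, so n(O₂) = 0.02016 / 4 = 0.005039 mol.
V = nRT/P = (0.005039 × 8.314 × 287) / (102 × 10³ Pa) = 1.18 × 10⁻⁴ m³ = 0.118 L.

0.118 L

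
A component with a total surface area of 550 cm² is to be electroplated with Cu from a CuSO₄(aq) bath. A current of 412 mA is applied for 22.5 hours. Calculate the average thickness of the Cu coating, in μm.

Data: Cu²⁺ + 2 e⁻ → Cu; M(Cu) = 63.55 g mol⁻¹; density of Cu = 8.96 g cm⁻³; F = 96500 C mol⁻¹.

Q = I·t = 0.4120 × 81000 = 33370 C; n(e⁻) = 0.3458 mol.
n(Cu) = n(e⁻)/2 = 0.1729 mol, so m = 0.1729 × 63.55 = 10.99 g.
Volume = m/ρ = 10.99 / 8.96 = 1.226 cm³.
Thickness = V/A = 1.226 / 550 = 0.00223 cm = 22.3 μm.

22.3 μm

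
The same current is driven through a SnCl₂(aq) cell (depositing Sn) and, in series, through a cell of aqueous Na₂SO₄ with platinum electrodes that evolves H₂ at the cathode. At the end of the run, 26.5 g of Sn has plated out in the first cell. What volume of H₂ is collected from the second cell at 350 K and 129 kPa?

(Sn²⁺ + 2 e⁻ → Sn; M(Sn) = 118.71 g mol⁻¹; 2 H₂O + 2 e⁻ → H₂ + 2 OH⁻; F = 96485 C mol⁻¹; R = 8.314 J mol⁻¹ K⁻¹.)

5.04 L

n(Sn) = 26.5 / 118.71 = 0.2232 mol, so n(e⁻) = 2 × 0.2232 = 0.4465 mol.
The cells are in series, so the same 0.4465 mol of electrons passes through the second cell.
2 H₂O + 2 e⁻ → H₂ + 2 OH⁻ — 2 mol e⁻ per mol H₂, so n(H₂) = 0.4465/2 = 0.2232 mol.
V = nRT/P = (0.2232 × 8.314 × 350) / (129 × 10³) = 0.00504 m³ = 5.04 L.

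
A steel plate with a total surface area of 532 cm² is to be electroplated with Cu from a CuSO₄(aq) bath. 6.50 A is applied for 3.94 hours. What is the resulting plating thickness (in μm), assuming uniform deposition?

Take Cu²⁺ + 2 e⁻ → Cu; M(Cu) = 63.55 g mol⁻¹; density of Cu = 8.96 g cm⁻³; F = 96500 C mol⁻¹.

63.7 μm

Q = I·t = 6.500 × 14184 = 92200 C; n(e⁻) = 0.9554 mol.
n(Cu) = n(e⁻)/2 = 0.4777 mol, so m = 0.4777 × 63.55 = 30.36 g.
Volume = m/ρ = 30.36 / 8.96 = 3.388 cm³.
Thickness = V/A = 3.388 / 532 = 0.00637 cm = 63.7 μm.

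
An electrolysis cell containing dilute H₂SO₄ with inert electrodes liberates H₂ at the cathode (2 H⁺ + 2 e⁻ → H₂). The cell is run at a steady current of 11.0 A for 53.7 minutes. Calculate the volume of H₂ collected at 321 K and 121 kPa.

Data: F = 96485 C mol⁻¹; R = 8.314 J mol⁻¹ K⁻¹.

4.05 L

Q = I·t = 11.00 A × 3222.0 s = 35440 C.
n(e⁻) = Q/F = 35440 / 96485 = 0.3673 mol.
2 electrons are transferred per H₂ molecule, so n(H₂) = 0.3673 / 2 = 0.1837 mol.
V = nRT/P = (0.1837 × 8.314 × 321) / (121 × 10³ Pa) = 0.00405 m³ = 4.05 L.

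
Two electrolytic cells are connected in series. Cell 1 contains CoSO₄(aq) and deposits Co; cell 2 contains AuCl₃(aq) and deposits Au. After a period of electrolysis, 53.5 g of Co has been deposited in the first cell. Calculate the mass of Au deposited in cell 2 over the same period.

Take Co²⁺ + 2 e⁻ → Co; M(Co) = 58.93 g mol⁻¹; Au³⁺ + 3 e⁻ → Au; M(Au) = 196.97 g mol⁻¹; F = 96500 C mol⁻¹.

n(Co) = 53.5 / 58.93 = 0.9079 mol.
Since Co²⁺ + 2 e⁻ → Co, n(e⁻) passed = 2 × 0.9079 = 1.816 mol.
Cells in series carry the same charge, so the same 1.816 mol of electrons passes through cell 2.
Au³⁺ + 3 e⁻ → Au, so n(Au) = 1.816 / 3 = 0.6052 mol.
m(Au) = 0.6052 × 196.97 = 119 g.

119 g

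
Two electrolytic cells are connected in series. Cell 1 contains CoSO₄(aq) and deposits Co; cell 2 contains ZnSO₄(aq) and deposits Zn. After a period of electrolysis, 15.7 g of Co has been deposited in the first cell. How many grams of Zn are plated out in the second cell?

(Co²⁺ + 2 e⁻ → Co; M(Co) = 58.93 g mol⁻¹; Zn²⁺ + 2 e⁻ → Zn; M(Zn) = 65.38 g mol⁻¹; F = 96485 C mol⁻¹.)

n(Co) = 15.7 / 58.93 = 0.2664 mol.
Since Co²⁺ + 2 e⁻ → Co, n(e⁻) passed = 2 × 0.2664 = 0.5328 mol.
Cells in series carry the same charge, so the same 0.5328 mol of electrons passes through cell 2.
Zn²⁺ + 2 e⁻ → Zn, so n(Zn) = 0.5328 / 2 = 0.2664 mol.
m(Zn) = 0.2664 × 65.38 = 17.4 g.

17.4 g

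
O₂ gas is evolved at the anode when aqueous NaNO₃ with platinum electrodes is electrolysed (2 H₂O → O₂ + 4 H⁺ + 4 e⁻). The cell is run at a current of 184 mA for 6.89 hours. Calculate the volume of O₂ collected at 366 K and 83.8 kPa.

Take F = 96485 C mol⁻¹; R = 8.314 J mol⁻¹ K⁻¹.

Q = I·t = 0.1840 A × 24804 s = 4564 C.
n(e⁻) = Q/F = 4564 / 96485 = 0.04730 mol.
4 electrons are transferred per O₂ molecule, so n(O₂) = 0.04730 / 4 = 0.01183 mol.
V = nRT/P = (0.01183 × 8.314 × 366) / (83.8 × 10³ Pa) = 4.29 × 10⁻⁴ m³ = 0.429 L.

0.429 L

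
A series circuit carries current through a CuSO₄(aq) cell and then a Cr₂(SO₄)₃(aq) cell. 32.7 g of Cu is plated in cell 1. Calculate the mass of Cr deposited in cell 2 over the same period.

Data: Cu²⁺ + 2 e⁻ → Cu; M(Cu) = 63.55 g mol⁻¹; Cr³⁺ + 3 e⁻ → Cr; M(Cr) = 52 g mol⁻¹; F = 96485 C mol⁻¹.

17.8 g

n(Cu) = 32.7 / 63.55 = 0.5146 mol.
Since Cu²⁺ + 2 e⁻ → Cu, n(e⁻) passed = 2 × 0.5146 = 1.029 mol.
Cells in series carry the same charge, so the same 1.029 mol of electrons passes through cell 2.
Cr³⁺ + 3 e⁻ → Cr, so n(Cr) = 1.029 / 3 = 0.3430 mol.
m(Cr) = 0.3430 × 52 = 17.8 g.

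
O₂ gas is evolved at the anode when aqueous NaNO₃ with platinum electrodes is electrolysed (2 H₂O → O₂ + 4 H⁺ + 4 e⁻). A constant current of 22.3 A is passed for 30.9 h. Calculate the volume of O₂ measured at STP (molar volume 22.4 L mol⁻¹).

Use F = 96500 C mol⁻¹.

144 L

Q = I·t = 22.30 A × 111240 s = 2481000 C.
n(e⁻) = Q/F = 2481000 / 96500 = 25.71 mol.
4 electrons are transferred per O₂ molecule, so n(O₂) = 25.71 / 4 = 6.427 mol.
V = n × V_m = 6.427 × 22.4 = 144 L.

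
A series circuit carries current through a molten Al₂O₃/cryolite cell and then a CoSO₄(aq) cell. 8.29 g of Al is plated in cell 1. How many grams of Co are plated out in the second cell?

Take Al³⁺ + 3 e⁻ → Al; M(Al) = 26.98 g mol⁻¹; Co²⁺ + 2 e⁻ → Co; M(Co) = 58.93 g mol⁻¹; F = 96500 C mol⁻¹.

27.2 g

n(Al) = 8.29 / 26.98 = 0.3073 mol.
Since Al³⁺ + 3 e⁻ → Al, n(e⁻) passed = 3 × 0.3073 = 0.9218 mol.
Cells in series carry the same charge, so the same 0.9218 mol of electrons passes through cell 2.
Co²⁺ + 2 e⁻ → Co, so n(Co) = 0.9218 / 2 = 0.4609 mol.
m(Co) = 0.4609 × 58.93 = 27.2 g.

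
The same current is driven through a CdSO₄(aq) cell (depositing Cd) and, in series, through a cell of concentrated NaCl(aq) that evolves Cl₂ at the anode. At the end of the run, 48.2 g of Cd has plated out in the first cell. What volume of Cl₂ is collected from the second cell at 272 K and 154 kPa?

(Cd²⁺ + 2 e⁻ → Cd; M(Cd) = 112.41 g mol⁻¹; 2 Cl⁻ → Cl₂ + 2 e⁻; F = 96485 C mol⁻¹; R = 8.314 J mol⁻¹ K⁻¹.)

6.30 L

n(Cd) = 48.2 / 112.41 = 0.4288 mol, so n(e⁻) = 2 × 0.4288 = 0.8576 mol.
The cells are in series, so the same 0.8576 mol of electrons passes through the second cell.
2 Cl⁻ → Cl₂ + 2 e⁻ — 2 mol e⁻ per mol Cl₂, so n(Cl₂) = 0.8576/2 = 0.4288 mol.
V = nRT/P = (0.4288 × 8.314 × 272) / (154 × 10³) = 0.00630 m³ = 6.30 L.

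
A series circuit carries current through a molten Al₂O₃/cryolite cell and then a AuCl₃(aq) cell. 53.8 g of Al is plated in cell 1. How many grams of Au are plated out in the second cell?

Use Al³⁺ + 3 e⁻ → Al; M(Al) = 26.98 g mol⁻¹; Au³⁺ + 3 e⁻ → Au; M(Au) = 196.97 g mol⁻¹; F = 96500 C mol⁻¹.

393 g

n(Al) = 53.8 / 26.98 = 1.994 mol.
Since Al³⁺ + 3 e⁻ → Al, n(e⁻) passed = 3 × 1.994 = 5.982 mol.
Cells in series carry the same charge, so the same 5.982 mol of electrons passes through cell 2.
Au³⁺ + 3 e⁻ → Au, so n(Au) = 5.982 / 3 = 1.994 mol.
m(Au) = 1.994 × 196.97 = 393 g.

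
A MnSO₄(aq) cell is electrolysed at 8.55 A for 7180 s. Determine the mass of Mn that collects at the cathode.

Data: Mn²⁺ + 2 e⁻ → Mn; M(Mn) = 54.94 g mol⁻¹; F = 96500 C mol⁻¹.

17.5 g

Q = I·t = 8.550 A × 7180.0 s = 61390 C.
n(e⁻) = Q/F = 61390 / 96500 = 0.6362 mol.
Mn²⁺ + 2 e⁻ → Mn, so n(Mn) = n(e⁻)/2 = 0.3181 mol.
m = n·M = 0.3181 × 54.94 = 17.5 g.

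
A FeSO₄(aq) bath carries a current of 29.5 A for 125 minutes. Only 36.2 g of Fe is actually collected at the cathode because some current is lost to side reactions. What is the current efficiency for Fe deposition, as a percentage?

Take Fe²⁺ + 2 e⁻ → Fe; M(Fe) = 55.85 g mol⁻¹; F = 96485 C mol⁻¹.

56.5 %

Q = I·t = 29.50 × 7500.0 = 221200 C; n(e⁻) = 221200/96485 = 2.293 mol.
Theoretical n(Fe) = n(e⁻)/2 = 1.147 mol, i.e. m_theo = 1.147 × 55.85 = 64.03 g.
Efficiency = m_actual / m_theo = 36.2 / 64.03 = 56.5 %.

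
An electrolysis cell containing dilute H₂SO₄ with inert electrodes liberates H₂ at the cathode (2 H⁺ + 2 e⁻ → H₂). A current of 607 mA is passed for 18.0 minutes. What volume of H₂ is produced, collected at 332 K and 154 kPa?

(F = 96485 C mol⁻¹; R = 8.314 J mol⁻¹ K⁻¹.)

0.0609 L

Q = I·t = 0.6070 A × 1080.0 s = 655.6 C.
n(e⁻) = Q/F = 655.6 / 96485 = 0.006794 mol.
2 electrons are transferred per H₂ molecule, so n(H₂) = 0.006794 / 2 = 0.003397 mol.
V = nRT/P = (0.003397 × 8.314 × 332) / (154 × 10³ Pa) = 6.09 × 10⁻⁵ m³ = 0.0609 L.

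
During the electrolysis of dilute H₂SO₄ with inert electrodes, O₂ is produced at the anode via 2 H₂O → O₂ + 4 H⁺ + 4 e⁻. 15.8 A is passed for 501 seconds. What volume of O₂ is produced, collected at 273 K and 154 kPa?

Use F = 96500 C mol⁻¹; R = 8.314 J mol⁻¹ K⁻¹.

0.302 L

Q = I·t = 15.80 A × 501.00 s = 7916 C.
n(e⁻) = Q/F = 7916 / 96500 = 0.08203 mol.
4 electrons are transferred per O₂ molecule, so n(O₂) = 0.08203 / 4 = 0.02051 mol.
V = nRT/P = (0.02051 × 8.314 × 273) / (154 × 10³ Pa) = 3.02 × 10⁻⁴ m³ = 0.302 L.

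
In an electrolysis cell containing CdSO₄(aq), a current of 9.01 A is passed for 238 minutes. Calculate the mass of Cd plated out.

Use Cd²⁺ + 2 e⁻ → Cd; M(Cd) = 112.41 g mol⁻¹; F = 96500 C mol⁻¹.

74.9 g

Q = I·t = 9.010 A × 14280 s = 128700 C.
n(e⁻) = Q/F = 128700 / 96500 = 1.333 mol.
Cd²⁺ + 2 e⁻ → Cd, so n(Cd) = n(e⁻)/2 = 0.6666 mol.
m = n·M = 0.6666 × 112.41 = 74.9 g.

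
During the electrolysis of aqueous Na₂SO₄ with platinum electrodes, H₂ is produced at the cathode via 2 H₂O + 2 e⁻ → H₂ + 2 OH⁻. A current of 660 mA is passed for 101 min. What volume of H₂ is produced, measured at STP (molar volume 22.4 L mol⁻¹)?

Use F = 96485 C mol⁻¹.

Q = I·t = 0.6600 A × 6060.0 s = 4000 C.
n(e⁻) = Q/F = 4000 / 96485 = 0.04145 mol.
2 electrons are transferred per H₂ molecule, so n(H₂) = 0.04145 / 2 = 0.02073 mol.
V = n × V_m = 0.02073 × 22.4 = 0.464 L.

0.464 L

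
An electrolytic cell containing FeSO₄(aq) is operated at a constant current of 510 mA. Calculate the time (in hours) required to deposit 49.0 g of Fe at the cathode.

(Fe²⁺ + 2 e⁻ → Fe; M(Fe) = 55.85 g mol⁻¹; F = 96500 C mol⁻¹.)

92.2 h

n(Fe) = m/M = 49.0 / 55.85 = 0.8774 mol.
Each Fe atom requires 2 electrons, so n(e⁻) = 2 × 0.8774 = 1.755 mol.
Q = n(e⁻)·F = 1.755 × 96500 = 169300 C.
t = Q/I = 169300 / 0.5100 A = 332000 s = 92.2 h.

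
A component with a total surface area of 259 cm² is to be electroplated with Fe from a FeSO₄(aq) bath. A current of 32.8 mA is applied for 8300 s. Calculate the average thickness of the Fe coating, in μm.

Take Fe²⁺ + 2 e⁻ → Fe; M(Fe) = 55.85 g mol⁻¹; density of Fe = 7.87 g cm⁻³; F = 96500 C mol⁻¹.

Q = I·t = 0.03280 × 8300.0 = 272.2 C; n(e⁻) = 0.002821 mol.
n(Fe) = n(e⁻)/2 = 0.001411 mol, so m = 0.001411 × 55.85 = 0.07878 g.
Volume = m/ρ = 0.07878 / 7.87 = 0.01001 cm³.
Thickness = V/A = 0.01001 / 259 = 3.86 × 10⁻⁵ cm = 0.386 μm.

0.386 μm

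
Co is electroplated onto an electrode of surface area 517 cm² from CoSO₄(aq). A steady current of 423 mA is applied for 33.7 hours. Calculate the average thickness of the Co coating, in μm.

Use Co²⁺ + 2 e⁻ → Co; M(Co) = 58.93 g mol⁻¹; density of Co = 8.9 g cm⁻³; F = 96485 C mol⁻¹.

Q = I·t = 0.4230 × 121320 = 51320 C; n(e⁻) = 0.5319 mol.
n(Co) = n(e⁻)/2 = 0.2659 mol, so m = 0.2659 × 58.93 = 15.67 g.
Volume = m/ρ = 15.67 / 8.9 = 1.761 cm³.
Thickness = V/A = 1.761 / 517 = 0.00341 cm = 34.1 μm.

34.1 μm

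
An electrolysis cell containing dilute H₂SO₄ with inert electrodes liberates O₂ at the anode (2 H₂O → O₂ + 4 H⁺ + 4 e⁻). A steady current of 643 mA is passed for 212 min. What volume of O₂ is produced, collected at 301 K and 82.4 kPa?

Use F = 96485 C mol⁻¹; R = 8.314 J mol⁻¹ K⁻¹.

0.644 L

Q = I·t = 0.6430 A × 12720 s = 8179 C.
n(e⁻) = Q/F = 8179 / 96485 = 0.08477 mol.
4 electrons are transferred per O₂ molecule, so n(O₂) = 0.08477 / 4 = 0.02119 mol.
V = nRT/P = (0.02119 × 8.314 × 301) / (82.4 × 10³ Pa) = 6.44 × 10⁻⁴ m³ = 0.644 L.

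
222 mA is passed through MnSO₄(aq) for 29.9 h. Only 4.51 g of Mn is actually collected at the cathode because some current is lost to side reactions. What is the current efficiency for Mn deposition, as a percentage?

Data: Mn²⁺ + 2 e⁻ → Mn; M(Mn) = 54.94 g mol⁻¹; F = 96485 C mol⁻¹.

Q = I·t = 0.2220 × 107640 = 23900 C; n(e⁻) = 23900/96485 = 0.2477 mol.
Theoretical n(Mn) = n(e⁻)/2 = 0.1238 mol, i.e. m_theo = 0.1238 × 54.94 = 6.803 g.
Efficiency = m_actual / m_theo = 4.51 / 6.803 = 66.3 %.

66.3 %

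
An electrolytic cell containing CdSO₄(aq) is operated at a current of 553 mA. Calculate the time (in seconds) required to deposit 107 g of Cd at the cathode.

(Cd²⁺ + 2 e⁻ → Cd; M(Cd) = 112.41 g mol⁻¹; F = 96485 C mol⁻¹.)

3.32 × 10⁵ s

n(Cd) = m/M = 107 / 112.41 = 0.9519 mol.
Each Cd atom requires 2 electrons, so n(e⁻) = 2 × 0.9519 = 1.904 mol.
Q = n(e⁻)·F = 1.904 × 96485 = 183700 C.
t = Q/I = 183700 / 0.5530 A = 332200 s.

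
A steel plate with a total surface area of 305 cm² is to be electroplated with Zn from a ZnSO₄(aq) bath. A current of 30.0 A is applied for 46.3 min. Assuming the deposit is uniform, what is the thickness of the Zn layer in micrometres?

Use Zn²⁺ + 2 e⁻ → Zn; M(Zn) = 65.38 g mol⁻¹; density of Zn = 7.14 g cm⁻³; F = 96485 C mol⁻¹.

130 μm

Q = I·t = 30.00 × 2778.0 = 83340 C; n(e⁻) = 0.8638 mol.
n(Zn) = n(e⁻)/2 = 0.4319 mol, so m = 0.4319 × 65.38 = 28.24 g.
Volume = m/ρ = 28.24 / 7.14 = 3.955 cm³.
Thickness = V/A = 3.955 / 305 = 0.0130 cm = 130 μm.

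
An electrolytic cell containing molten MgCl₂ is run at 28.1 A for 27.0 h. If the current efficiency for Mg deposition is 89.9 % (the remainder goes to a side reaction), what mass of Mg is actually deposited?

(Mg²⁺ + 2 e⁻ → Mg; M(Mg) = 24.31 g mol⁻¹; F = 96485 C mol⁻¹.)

Q = I·t = 28.10 × 97200 = 2731000 C.
n(e⁻) = 2731000/96485 = 28.31 mol; theoretically n(Mg) = 28.31/2 = 14.15 mol, m_theo = 344.1 g.
At 89.9 % efficiency, m_actual = 0.899 × 344.1 = 309 g.

309 g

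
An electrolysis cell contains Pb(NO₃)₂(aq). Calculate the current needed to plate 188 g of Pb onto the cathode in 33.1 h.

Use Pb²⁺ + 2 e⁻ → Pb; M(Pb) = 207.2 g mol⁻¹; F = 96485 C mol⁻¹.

1.47 A

n(Pb) = 188 / 207.2 = 0.9073 mol.
n(e⁻) = 2 × 0.9073 = 1.815 mol.
Q = n(e⁻)·F = 1.815 × 96485 = 175100 C.
I = Q/t = 175100 / 119160 s = 1.47 A.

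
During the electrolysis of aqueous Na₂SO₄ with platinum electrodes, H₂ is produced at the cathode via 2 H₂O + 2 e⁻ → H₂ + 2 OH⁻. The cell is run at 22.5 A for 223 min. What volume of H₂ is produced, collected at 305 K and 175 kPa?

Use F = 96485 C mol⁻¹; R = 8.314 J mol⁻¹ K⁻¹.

22.6 L

Q = I·t = 22.50 A × 13380 s = 301000 C.
n(e⁻) = Q/F = 301000 / 96485 = 3.120 mol.
2 electrons are transferred per H₂ molecule, so n(H₂) = 3.120 / 2 = 1.560 mol.
V = nRT/P = (1.560 × 8.314 × 305) / (175 × 10³ Pa) = 0.0226 m³ = 22.6 L.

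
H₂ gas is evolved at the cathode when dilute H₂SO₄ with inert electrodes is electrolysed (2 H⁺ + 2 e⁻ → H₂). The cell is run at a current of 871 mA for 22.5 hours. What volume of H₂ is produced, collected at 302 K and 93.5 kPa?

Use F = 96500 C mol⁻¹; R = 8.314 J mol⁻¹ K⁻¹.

Q = I·t = 0.8710 A × 81000 s = 70550 C.
n(e⁻) = Q/F = 70550 / 96500 = 0.7311 mol.
2 electrons are transferred per H₂ molecule, so n(H₂) = 0.7311 / 2 = 0.3655 mol.
V = nRT/P = (0.3655 × 8.314 × 302) / (93.5 × 10³ Pa) = 0.00982 m³ = 9.82 L.

9.82 L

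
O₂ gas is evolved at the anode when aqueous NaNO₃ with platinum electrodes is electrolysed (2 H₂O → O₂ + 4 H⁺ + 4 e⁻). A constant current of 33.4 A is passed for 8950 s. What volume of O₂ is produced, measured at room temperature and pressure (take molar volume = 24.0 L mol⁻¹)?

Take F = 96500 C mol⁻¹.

18.6 L

Q = I·t = 33.40 A × 8950.0 s = 298900 C.
n(e⁻) = Q/F = 298900 / 96500 = 3.098 mol.
4 electrons are transferred per O₂ molecule, so n(O₂) = 3.098 / 4 = 0.7744 mol.
V = n × V_m = 0.7744 × 24.0 = 18.6 L.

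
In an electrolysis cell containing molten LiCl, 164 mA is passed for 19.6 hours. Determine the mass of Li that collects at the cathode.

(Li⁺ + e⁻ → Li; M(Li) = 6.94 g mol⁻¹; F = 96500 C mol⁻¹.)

0.832 g

Q = I·t = 0.1640 A × 70560 s = 11570 C.
n(e⁻) = Q/F = 11570 / 96500 = 0.1199 mol.
Li⁺ + e⁻ → Li, so n(Li) = n(e⁻)/1 = 0.1199 mol.
m = n·M = 0.1199 × 6.94 = 0.832 g.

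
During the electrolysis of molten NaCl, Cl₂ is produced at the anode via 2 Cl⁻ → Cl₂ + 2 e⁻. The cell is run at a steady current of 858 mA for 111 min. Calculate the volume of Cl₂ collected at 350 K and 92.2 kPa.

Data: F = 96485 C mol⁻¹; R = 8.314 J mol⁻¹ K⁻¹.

Q = I·t = 0.8580 A × 6660.0 s = 5714 C.
n(e⁻) = Q/F = 5714 / 96485 = 0.05922 mol.
2 electrons are transferred per Cl₂ molecule, so n(Cl₂) = 0.05922 / 2 = 0.02961 mol.
V = nRT/P = (0.02961 × 8.314 × 350) / (92.2 × 10³ Pa) = 9.35 × 10⁻⁴ m³ = 0.935 L.

0.935 L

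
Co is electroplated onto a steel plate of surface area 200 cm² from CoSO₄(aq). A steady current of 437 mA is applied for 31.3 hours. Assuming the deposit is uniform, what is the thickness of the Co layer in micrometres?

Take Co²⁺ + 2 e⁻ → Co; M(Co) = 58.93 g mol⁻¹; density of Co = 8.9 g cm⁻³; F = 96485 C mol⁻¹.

Q = I·t = 0.4370 × 112680 = 49240 C; n(e⁻) = 0.5104 mol.
n(Co) = n(e⁻)/2 = 0.2552 mol, so m = 0.2552 × 58.93 = 15.04 g.
Volume = m/ρ = 15.04 / 8.9 = 1.690 cm³.
Thickness = V/A = 1.690 / 200 = 0.00845 cm = 84.5 μm.

84.5 μm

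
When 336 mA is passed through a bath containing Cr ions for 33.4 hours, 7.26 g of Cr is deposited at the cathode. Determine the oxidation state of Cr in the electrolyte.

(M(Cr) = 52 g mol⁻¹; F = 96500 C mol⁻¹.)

Q = I·t = 0.3360 A × 120240 s = 40400 C, so n(e⁻) = 40400/96500 = 0.4187 mol.
n(Cr) deposited = 7.26 / 52 = 0.1396 mol.
Electrons per atom = n(e⁻)/n(Cr) = 0.4187 / 0.1396 = 3.00 ≈ 3, so the ion is Cr³⁺.

+3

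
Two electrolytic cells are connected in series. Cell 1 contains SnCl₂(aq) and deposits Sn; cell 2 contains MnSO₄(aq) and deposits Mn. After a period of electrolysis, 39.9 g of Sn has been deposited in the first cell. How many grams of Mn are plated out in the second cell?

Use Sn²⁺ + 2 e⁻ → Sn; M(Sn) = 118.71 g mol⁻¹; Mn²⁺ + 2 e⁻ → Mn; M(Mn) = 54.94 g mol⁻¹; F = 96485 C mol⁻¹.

n(Sn) = 39.9 / 118.71 = 0.3361 mol.
Since Sn²⁺ + 2 e⁻ → Sn, n(e⁻) passed = 2 × 0.3361 = 0.6722 mol.
Cells in series carry the same charge, so the same 0.6722 mol of electrons passes through cell 2.
Mn²⁺ + 2 e⁻ → Mn, so n(Mn) = 0.6722 / 2 = 0.3361 mol.
m(Mn) = 0.3361 × 54.94 = 18.5 g.

18.5 g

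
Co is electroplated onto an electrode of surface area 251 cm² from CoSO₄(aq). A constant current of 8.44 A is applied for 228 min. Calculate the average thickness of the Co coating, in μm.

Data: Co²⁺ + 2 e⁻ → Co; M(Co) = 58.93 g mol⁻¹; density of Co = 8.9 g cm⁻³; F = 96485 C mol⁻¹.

158 μm

Q = I·t = 8.440 × 13680 = 115500 C; n(e⁻) = 1.197 mol.
n(Co) = n(e⁻)/2 = 0.5983 mol, so m = 0.5983 × 58.93 = 35.26 g.
Volume = m/ρ = 35.26 / 8.9 = 3.962 cm³.
Thickness = V/A = 3.962 / 251 = 0.0158 cm = 158 μm.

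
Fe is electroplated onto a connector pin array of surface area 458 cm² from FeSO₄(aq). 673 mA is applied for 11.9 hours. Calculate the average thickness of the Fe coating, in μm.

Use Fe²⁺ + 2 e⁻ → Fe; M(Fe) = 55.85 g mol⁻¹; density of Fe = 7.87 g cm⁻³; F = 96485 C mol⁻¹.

Q = I·t = 0.6730 × 42840 = 28830 C; n(e⁻) = 0.2988 mol.
n(Fe) = n(e⁻)/2 = 0.1494 mol, so m = 0.1494 × 55.85 = 8.344 g.
Volume = m/ρ = 8.344 / 7.87 = 1.060 cm³.
Thickness = V/A = 1.060 / 458 = 0.00232 cm = 23.2 μm.

23.2 μm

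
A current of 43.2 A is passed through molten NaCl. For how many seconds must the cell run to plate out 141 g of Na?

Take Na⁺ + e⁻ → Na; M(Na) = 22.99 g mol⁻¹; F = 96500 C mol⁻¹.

n(Na) = m/M = 141 / 22.99 = 6.133 mol.
Each Na atom requires 1 electron, so n(e⁻) = 1 × 6.133 = 6.133 mol.
Q = n(e⁻)·F = 6.133 × 96500 = 591800 C.
t = Q/I = 591800 / 43.20 A = 13700 s.

13700 s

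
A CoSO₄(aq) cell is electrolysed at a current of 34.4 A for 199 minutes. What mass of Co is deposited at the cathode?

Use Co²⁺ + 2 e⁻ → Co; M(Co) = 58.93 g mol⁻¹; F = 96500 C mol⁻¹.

Q = I·t = 34.40 A × 11940 s = 410700 C.
n(e⁻) = Q/F = 410700 / 96500 = 4.256 mol.
Co²⁺ + 2 e⁻ → Co, so n(Co) = n(e⁻)/2 = 2.128 mol.
m = n·M = 2.128 × 58.93 = 125 g.

125 g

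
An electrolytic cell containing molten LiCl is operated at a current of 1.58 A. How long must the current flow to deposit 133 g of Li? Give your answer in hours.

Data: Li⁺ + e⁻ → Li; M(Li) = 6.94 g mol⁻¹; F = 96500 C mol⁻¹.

n(Li) = m/M = 133 / 6.94 = 19.16 mol.
Each Li atom requires 1 electron, so n(e⁻) = 1 × 19.16 = 19.16 mol.
Q = n(e⁻)·F = 19.16 × 96500 = 1849000 C.
t = Q/I = 1849000 / 1.580 A = 1170000 s = 325 h.

325 h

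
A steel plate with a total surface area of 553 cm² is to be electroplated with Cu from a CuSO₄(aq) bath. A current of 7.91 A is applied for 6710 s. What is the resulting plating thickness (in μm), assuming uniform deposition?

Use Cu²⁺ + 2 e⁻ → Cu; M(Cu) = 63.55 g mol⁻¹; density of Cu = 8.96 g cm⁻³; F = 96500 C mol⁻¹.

35.3 μm

Q = I·t = 7.910 × 6710.0 = 53080 C; n(e⁻) = 0.5500 mol.
n(Cu) = n(e⁻)/2 = 0.2750 mol, so m = 0.2750 × 63.55 = 17.48 g.
Volume = m/ρ = 17.48 / 8.96 = 1.951 cm³.
Thickness = V/A = 1.951 / 553 = 0.00353 cm = 35.3 μm.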